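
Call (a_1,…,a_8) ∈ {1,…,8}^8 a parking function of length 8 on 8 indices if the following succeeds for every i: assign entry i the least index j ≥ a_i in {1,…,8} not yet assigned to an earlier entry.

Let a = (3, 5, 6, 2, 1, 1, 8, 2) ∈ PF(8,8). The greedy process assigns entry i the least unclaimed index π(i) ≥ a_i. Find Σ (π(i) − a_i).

Σπ(i) = 1+…+8 = 36; Σa = 3+5+6+2+1+1+8+2 = 28; disp = 36−28 = 8.

8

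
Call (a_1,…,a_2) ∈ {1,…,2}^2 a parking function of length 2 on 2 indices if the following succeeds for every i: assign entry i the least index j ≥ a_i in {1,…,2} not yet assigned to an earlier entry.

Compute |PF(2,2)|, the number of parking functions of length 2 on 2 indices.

3

|PF| = (2+1−2)·(2+1)^{2−1} = 1×3 = 3 (Konheim–Weiss)
E.g. (2,1) → sorted (1,2): b_i ≤ i ∀i, a PF.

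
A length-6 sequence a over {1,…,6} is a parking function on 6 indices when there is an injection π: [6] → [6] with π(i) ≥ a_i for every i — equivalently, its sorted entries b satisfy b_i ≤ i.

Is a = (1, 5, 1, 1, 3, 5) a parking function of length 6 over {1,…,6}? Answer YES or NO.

YES

Rearranged: b = (1, 1, 1, 3, 5, 5).
  b_1=1 ≤ 1
  b_2=1 ≤ 2
  b_3=1 ≤ 3
  b_4=3 ≤ 4
  b_5=5 ≤ 5
  b_6=5 ≤ 6
All bounds hold ⇒ YES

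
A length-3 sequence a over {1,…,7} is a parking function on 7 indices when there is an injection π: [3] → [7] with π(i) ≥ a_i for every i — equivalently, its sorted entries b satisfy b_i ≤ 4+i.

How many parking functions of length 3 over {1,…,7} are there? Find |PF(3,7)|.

#PF = 5·8^2 = 5·64 = 320 [KW]
E.g. (3,4,7) → sorted (3,4,7): b_i ≤ 4+i ∀i, a PF.

320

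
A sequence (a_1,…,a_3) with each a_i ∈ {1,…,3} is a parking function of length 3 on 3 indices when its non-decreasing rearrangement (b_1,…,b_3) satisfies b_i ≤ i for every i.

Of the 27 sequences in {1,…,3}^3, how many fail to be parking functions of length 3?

|PF(3,3)| = (3+1−3)·(3+1)^{3−1} = 1 · 16 = 16 (Konheim–Weiss)
Example (2,2,3) → sorted (2,2,3): b_1=2>1, not a PF.
3^3 − 16 = 27 − 16 = 11

11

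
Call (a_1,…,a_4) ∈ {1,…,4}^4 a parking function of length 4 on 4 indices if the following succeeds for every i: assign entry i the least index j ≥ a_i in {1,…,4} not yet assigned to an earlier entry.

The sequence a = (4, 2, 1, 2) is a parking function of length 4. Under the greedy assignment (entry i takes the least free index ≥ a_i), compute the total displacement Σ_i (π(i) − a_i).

1

Σπ = 10 ({1..4} each once); Σa = 4+2+1+2 = 9; disp = 10−9 = 1.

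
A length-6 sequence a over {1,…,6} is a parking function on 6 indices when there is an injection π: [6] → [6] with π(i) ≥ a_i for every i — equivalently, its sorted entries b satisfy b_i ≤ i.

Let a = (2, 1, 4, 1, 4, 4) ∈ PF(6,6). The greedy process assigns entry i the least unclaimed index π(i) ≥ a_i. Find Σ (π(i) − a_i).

Σπ(i) = 1+…+6 = 21; Σa = 2+1+4+1+4+4 = 16; disp = 21−16 = 5.

5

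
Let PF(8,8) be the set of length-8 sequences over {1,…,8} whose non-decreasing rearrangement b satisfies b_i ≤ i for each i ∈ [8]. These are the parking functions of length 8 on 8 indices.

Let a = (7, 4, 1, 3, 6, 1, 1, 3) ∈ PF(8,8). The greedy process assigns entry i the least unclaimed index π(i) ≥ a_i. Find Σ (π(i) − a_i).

10

Σπ(i) = 1+…+8 = 36; Σa = 7+4+1+3+6+1+1+3 = 26; disp = 36−26 = 10.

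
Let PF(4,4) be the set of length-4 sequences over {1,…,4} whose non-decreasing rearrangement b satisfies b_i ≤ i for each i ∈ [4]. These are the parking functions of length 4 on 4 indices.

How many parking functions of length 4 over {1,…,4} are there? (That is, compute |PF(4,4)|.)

|PF(4,4)| = (4+1−4)·(4+1)^{4−1} = 1×125 = 125 [KW]
Example (2,3,1,2) → sorted (1,2,2,3): b_i ≤ i ∀i, a PF.

125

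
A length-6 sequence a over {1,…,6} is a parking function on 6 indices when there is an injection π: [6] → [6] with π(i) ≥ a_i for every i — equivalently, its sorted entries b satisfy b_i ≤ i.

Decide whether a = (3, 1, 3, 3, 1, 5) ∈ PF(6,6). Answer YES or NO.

YES

Rearranged: b = (1, 1, 3, 3, 3, 5).
  b_1=1 ≤ 1
  b_2=1 ≤ 2
  b_3=3 ≤ 3
  b_4=3 ≤ 4
  b_5=3 ≤ 5
  b_6=5 ≤ 6
All bounds hold ⇒ YES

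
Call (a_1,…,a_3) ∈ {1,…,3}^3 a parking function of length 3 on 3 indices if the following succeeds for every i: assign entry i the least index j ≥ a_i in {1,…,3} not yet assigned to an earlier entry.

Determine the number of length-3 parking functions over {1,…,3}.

16

|PF(3,3)| = (3+1−3)·(3+1)^{3−1} = 1 · 16 = 16 [KW]
E.g. (1,2,1) → sorted (1,1,2): b_i ≤ i ∀i, a PF.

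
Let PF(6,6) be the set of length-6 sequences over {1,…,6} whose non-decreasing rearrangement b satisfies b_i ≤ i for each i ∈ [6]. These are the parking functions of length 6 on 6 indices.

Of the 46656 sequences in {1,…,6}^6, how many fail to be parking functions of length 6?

#PF = (6+1−6)·(6+1)^{6−1} = 1 · 16807 = 16807 [KW]
E.g. (4,5,5,1,6,4) → sorted (1,4,4,5,5,6): b_2=4>2, not a PF.
Total 46656; non-PF = 46656−16807 = 29849

29849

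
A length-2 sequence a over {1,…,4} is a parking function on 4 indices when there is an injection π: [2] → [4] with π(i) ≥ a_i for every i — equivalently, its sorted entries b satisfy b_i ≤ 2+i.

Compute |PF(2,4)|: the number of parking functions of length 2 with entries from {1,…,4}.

#PF = 3·5^1 = 3 · 5 = 15
E.g. (1,4) → sorted (1,4): b_i ≤ 2+i ∀i, a PF.

15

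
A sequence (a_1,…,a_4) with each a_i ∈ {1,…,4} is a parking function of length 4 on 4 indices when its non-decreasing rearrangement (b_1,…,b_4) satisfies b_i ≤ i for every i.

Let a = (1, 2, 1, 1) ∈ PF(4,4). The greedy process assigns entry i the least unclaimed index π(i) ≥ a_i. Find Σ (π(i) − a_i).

5

Σπ = 4·5/2 = 10 (π permutes [4]); Σa = 1+2+1+1 = 5; disp = 10−5 = 5.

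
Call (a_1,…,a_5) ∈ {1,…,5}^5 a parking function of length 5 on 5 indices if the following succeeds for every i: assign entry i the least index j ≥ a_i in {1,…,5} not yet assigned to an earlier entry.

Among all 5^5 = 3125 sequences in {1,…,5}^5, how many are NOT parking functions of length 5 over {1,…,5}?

1829

#PF = (5−5+1)·(5+1)^(5−1) = 1 · 1296 = 1296
Example (2,3,2,2,3) → sorted (2,2,2,3,3): b_1=2>1, not a PF.
Total 3125; non-PF = 3125−1296 = 1829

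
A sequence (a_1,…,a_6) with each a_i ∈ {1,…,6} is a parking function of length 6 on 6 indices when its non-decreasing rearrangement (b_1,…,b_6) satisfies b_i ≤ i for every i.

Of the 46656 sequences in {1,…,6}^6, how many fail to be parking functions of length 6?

29849

Count = (7−6)·7^(6−1) = 1·16807 = 16807
Example (5,4,5,5,6,5) → sorted (4,5,5,5,5,6): b_1=4>1, not a PF.
6^6 − 16807 = 46656 − 16807 = 29849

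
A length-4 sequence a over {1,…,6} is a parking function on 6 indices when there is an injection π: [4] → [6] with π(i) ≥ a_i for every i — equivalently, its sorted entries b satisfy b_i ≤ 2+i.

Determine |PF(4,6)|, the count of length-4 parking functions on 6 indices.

|PF| = (6+1−4)·(6+1)^{4−1} = 3×343 = 1029 (Pollak)
Example (3,2,4,3) → sorted (2,3,3,4): b_i ≤ 2+i ∀i, a PF.

1029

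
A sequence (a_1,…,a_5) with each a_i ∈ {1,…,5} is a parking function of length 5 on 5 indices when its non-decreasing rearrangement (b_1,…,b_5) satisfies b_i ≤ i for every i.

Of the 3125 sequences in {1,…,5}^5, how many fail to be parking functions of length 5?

Count = (6−5)·6^(5−1) = 1·1296 = 1296 (Pollak)
One tuple (4,5,5,3,3) → sorted (3,3,4,5,5): b_1=3>1, not a PF.
Total 3125; non-PF = 3125−1296 = 1829

1829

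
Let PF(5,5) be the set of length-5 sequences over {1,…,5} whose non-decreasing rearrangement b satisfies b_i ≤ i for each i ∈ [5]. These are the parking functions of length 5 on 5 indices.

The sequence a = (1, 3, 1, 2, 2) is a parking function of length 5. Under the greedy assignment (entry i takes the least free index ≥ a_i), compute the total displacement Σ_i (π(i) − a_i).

Σπ = 5·6/2 = 15 (π permutes [5]); Σa = 1+3+1+2+2 = 9; disp = 15−9 = 6.

6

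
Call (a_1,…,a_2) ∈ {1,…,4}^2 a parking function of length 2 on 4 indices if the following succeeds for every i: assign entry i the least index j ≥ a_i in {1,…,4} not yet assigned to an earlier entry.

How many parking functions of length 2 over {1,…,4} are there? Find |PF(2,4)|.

15

|PF| = 3·5^1 = 3×5 = 15 [KW]
E.g. (4,2) → sorted (2,4): b_i ≤ 2+i ∀i, a PF.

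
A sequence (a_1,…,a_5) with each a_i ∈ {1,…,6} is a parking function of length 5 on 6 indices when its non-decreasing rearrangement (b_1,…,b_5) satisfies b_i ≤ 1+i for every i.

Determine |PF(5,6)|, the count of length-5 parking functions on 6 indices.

4802

Count = (6+1−5)·(6+1)^{5−1} = 2×2401 = 4802 (Konheim–Weiss)
Example (1,5,3,1,5) → sorted (1,1,3,5,5): b_i ≤ 1+i ∀i, a PF.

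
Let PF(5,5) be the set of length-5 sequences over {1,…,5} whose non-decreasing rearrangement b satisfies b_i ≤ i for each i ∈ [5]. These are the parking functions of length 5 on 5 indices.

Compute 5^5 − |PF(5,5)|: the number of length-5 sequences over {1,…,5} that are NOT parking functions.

1829

|PF| = (6−5)·6^(5−1) = 1×1296 = 1296 (Konheim–Weiss)
Example (4,3,1,5,4) → sorted (1,3,4,4,5): b_2=3>2, not a PF.
5^5 − 1296 = 3125 − 1296 = 1829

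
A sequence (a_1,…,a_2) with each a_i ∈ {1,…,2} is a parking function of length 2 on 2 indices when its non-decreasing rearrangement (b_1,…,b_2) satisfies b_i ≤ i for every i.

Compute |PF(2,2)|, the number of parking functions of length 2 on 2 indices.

3

|PF(2,2)| = (2−2+1)·(2+1)^(2−1) = 1×3 = 3 [KW]
One tuple (1,1) → sorted (1,1): b_i ≤ i ∀i, a PF.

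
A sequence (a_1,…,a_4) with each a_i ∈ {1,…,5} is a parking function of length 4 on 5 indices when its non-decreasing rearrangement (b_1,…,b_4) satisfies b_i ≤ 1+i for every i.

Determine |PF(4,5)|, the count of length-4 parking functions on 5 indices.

432

|PF(4,5)| = (5−4+1)·(5+1)^(4−1) = 2·216 = 432 [KW]
Check (1,2,2,1) → sorted (1,1,2,2): b_i ≤ 1+i ∀i, a PF.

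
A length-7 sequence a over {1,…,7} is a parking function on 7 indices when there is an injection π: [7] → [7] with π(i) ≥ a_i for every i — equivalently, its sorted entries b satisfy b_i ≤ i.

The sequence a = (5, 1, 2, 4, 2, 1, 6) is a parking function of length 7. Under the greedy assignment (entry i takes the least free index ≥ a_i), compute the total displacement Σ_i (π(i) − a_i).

7

Σπ(i) = 1+…+7 = 28; Σa = 5+1+2+4+2+1+6 = 21; disp = 28−21 = 7.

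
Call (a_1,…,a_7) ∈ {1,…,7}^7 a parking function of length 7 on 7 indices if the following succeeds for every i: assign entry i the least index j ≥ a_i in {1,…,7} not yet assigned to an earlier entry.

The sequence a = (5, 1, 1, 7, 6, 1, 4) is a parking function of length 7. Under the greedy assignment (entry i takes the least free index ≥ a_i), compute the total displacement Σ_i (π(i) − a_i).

3

Σπ = 28 ({1..7} each once); Σa = 5+1+1+7+6+1+4 = 25; disp = 28−25 = 3.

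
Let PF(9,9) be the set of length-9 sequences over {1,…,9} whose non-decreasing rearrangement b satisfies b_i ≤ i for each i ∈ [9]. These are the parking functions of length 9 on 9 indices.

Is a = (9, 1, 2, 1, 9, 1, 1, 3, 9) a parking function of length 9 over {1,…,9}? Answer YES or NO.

Rearranged: b = (1, 1, 1, 1, 2, 3, 9, 9, 9).
  b_1=1 ≤ 1
  b_2=1 ≤ 2
  b_3=1 ≤ 3
  b_4=1 ≤ 4
  b_5=2 ≤ 5
  b_6=3 ≤ 6
  b_7=9 > 7
  fails at i=7 ⇒ NO

NO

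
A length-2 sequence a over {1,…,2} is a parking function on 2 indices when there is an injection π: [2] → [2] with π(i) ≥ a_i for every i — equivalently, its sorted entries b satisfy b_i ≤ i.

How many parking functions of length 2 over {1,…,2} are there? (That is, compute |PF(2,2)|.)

Count = 1·3^1 = 1 · 3 = 3 [KW]
One tuple (1,1) → sorted (1,1): b_i ≤ i ∀i, a PF.

3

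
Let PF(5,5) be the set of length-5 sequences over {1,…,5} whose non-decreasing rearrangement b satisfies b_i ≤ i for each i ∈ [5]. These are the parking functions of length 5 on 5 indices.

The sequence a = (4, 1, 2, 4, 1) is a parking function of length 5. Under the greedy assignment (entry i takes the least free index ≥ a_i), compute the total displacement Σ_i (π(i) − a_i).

3

Σπ(i) = 1+…+5 = 15; Σa = 4+1+2+4+1 = 12; disp = 15−12 = 3.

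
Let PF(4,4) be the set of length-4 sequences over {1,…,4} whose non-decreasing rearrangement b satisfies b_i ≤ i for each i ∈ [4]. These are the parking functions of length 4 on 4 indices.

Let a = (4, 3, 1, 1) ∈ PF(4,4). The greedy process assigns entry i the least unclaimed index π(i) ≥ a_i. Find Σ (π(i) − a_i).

Σπ = 10 ({1..4} each once); Σa = 4+3+1+1 = 9; disp = 10−9 = 1.

1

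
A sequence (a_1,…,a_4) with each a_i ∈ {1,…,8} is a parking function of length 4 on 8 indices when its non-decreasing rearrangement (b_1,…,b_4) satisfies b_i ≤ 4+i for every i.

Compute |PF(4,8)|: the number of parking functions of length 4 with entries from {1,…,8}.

3645

|PF(4,8)| = (8−4+1)·(8+1)^(4−1) = 5×729 = 3645 [KW]
E.g. (6,1,3,7) → sorted (1,3,6,7): b_i ≤ 4+i ∀i, a PF.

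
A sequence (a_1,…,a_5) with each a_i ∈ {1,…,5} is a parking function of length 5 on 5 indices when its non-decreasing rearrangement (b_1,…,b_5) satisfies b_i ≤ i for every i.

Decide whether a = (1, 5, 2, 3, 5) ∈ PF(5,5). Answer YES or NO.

Order a: b = (1, 2, 3, 5, 5).
  b_1=1 ≤ 1
  b_2=2 ≤ 2
  b_3=3 ≤ 3
  b_4=5 > 4
  fails at i=4 ⇒ NO

NO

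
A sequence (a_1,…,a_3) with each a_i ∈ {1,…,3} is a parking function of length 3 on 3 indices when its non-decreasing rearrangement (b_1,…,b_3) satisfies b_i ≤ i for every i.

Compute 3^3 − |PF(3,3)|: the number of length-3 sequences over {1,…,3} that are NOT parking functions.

11

#PF = (4−3)·4^(3−1) = 1 · 16 = 16 (Konheim–Weiss)
Check (2,3,3) → sorted (2,3,3): b_1=2>1, not a PF.
So 27 − 16 = 11 fail.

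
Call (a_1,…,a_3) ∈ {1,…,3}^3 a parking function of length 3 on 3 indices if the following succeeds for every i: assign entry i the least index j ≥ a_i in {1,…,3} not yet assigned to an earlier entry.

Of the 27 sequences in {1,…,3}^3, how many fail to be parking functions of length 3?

|PF(3,3)| = (4−3)·4^(3−1) = 1 · 16 = 16 (Konheim–Weiss)
Example (3,2,3) → sorted (2,3,3): b_1=2>1, not a PF.
So 27 − 16 = 11 fail.

11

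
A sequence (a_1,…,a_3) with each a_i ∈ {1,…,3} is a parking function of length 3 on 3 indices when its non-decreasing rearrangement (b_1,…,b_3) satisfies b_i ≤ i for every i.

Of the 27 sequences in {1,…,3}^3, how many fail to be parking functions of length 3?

|PF(3,3)| = (3+1−3)·(3+1)^{3−1} = 1 · 16 = 16 [KW]
Example (3,3,3) → sorted (3,3,3): b_1=3>1, not a PF.
So 27 − 16 = 11 fail.

11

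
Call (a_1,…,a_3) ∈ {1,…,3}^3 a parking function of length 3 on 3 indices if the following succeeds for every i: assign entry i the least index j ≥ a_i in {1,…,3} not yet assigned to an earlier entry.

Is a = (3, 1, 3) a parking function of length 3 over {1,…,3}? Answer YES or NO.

Rearranged: b = (1, 3, 3).
  b_1=1 ≤ 1
  b_2=3 > 2
  fails at i=2 ⇒ NO

NO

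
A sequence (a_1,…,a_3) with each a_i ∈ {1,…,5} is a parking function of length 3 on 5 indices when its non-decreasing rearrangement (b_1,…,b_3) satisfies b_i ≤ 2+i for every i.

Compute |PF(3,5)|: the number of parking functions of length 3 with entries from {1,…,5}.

108

#PF = (5−3+1)·(5+1)^(3−1) = 3·36 = 108 (Konheim–Weiss)
One tuple (3,2,1) → sorted (1,2,3): b_i ≤ 2+i ∀i, a PF.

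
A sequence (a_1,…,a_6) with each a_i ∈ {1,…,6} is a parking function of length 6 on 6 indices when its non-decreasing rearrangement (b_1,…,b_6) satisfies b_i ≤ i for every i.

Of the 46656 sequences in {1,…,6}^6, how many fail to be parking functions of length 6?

|PF(6,6)| = 1·7^5 = 1·16807 = 16807 (Konheim–Weiss)
One tuple (6,6,2,5,4,5) → sorted (2,4,5,5,6,6): b_1=2>1, not a PF.
Total 46656; non-PF = 46656−16807 = 29849

29849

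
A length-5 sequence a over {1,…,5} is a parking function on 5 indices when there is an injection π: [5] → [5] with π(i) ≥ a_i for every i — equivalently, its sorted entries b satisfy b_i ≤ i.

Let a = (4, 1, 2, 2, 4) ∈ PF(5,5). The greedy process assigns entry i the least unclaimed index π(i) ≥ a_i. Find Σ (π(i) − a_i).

Σπ = 15 ({1..5} each once); Σa = 4+1+2+2+4 = 13; disp = 15−13 = 2.

2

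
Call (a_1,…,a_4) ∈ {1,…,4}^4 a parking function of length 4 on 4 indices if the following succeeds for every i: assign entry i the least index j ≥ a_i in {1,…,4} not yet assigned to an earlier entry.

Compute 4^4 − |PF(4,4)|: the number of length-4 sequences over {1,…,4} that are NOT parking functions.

|PF| = (4−4+1)·(4+1)^(4−1) = 1·125 = 125
E.g. (3,3,1,4) → sorted (1,3,3,4): b_2=3>2, not a PF.
Total 256; non-PF = 256−125 = 131

131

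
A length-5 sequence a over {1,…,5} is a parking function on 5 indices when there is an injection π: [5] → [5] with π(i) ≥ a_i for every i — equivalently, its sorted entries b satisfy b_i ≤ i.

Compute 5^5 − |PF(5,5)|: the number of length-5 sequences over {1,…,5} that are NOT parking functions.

Count = 1·6^4 = 1×1296 = 1296
E.g. (1,2,5,5,1) → sorted (1,1,2,5,5): b_4=5>4, not a PF.
Total 3125; non-PF = 3125−1296 = 1829

1829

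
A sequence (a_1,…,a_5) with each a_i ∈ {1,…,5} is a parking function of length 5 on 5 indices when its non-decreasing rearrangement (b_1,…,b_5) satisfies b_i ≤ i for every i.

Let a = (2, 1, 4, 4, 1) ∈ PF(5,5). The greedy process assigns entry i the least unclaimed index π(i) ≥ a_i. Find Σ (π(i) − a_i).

Σπ = 5·6/2 = 15 (π permutes [5]); Σa = 2+1+4+4+1 = 12; disp = 15−12 = 3.

3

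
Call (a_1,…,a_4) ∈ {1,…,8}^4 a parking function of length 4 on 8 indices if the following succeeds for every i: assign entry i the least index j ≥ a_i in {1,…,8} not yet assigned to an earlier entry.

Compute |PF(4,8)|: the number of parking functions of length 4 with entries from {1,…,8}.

#PF = (8+1−4)·(8+1)^{4−1} = 5×729 = 3645
One tuple (1,4,8,5) → sorted (1,4,5,8): b_i ≤ 4+i ∀i, a PF.

3645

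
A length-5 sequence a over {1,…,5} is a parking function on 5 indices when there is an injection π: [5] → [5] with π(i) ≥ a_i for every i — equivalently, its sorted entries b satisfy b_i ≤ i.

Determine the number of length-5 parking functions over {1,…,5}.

1296

|PF| = (5+1−5)·(5+1)^{5−1} = 1×1296 = 1296 (Pollak)
Check (4,3,5,1,2) → sorted (1,2,3,4,5): b_i ≤ i ∀i, a PF.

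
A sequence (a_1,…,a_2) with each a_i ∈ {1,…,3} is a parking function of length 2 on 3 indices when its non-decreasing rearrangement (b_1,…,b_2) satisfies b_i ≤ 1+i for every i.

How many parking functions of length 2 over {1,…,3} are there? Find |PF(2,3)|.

|PF(2,3)| = (3+1−2)·(3+1)^{2−1} = 2 · 4 = 8 (Pollak)
Example (3,2) → sorted (2,3): b_i ≤ 1+i ∀i, a PF.

8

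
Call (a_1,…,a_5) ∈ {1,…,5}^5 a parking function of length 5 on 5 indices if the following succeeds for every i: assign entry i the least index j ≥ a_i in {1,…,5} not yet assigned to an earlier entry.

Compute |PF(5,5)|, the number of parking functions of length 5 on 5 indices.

#PF = 1·6^4 = 1 · 1296 = 1296 (Pollak)
One tuple (4,3,1,5,1) → sorted (1,1,3,4,5): b_i ≤ i ∀i, a PF.

1296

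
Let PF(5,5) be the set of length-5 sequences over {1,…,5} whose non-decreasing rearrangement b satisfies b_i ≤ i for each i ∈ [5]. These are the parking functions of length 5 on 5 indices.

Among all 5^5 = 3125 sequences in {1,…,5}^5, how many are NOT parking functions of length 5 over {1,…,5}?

1829

Count = 1·6^4 = 1 · 1296 = 1296
One tuple (3,2,4,3,5) → sorted (2,3,3,4,5): b_1=2>1, not a PF.
Total 3125; non-PF = 3125−1296 = 1829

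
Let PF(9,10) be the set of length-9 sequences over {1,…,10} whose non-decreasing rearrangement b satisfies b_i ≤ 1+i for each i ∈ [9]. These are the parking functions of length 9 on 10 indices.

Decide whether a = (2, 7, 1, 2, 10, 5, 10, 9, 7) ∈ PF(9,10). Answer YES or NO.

Sorted: b = (1, 2, 2, 5, 7, 7, 9, 10, 10).
  b_1=1 ≤ 2
  b_2=2 ≤ 3
  b_3=2 ≤ 4
  b_4=5 ≤ 5
  b_5=7 > 6
  fails at i=5 ⇒ NO

NO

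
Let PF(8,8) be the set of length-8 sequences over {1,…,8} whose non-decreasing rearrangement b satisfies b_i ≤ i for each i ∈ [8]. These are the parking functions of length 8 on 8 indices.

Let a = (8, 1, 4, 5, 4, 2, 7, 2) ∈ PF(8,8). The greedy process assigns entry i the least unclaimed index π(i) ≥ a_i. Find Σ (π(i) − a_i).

3

Σπ(i) = 1+…+8 = 36; Σa = 8+1+4+5+4+2+7+2 = 33; disp = 36−33 = 3.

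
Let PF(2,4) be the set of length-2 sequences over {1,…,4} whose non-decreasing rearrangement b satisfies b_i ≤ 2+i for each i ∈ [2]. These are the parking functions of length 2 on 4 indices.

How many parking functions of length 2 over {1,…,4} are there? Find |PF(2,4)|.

#PF = 3·5^1 = 3·5 = 15 (Pollak)
Example (2,1) → sorted (1,2): b_i ≤ 2+i ∀i, a PF.

15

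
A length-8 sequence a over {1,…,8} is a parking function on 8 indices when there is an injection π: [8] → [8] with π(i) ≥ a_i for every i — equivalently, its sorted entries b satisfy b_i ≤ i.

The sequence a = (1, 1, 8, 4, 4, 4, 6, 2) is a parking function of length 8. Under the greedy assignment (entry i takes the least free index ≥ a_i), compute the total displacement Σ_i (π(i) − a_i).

Σπ = 36 ({1..8} each once); Σa = 1+1+8+4+4+4+6+2 = 30; disp = 36−30 = 6.

6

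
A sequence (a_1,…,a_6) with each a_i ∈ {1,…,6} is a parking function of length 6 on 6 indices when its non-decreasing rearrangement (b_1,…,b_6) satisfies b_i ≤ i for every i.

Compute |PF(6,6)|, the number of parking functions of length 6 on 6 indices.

Count = (7−6)·7^(6−1) = 1·16807 = 16807 [KW]
Example (5,1,6,1,3,1) → sorted (1,1,1,3,5,6): b_i ≤ i ∀i, a PF.

16807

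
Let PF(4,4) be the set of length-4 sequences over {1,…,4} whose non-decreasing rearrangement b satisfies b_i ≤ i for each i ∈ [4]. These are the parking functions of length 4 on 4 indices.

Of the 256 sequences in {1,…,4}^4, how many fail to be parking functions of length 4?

131

#PF = (5−4)·5^(4−1) = 1·125 = 125 (Pollak)
Check (2,3,4,3) → sorted (2,3,3,4): b_1=2>1, not a PF.
Total 256; non-PF = 256−125 = 131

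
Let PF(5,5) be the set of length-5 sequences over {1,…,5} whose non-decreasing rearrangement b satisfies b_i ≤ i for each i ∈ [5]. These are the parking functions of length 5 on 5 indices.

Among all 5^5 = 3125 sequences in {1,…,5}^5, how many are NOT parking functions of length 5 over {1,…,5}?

Count = (5+1−5)·(5+1)^{5−1} = 1·1296 = 1296 (Pollak)
Example (3,4,5,4,5) → sorted (3,4,4,5,5): b_1=3>1, not a PF.
5^5 − 1296 = 3125 − 1296 = 1829

1829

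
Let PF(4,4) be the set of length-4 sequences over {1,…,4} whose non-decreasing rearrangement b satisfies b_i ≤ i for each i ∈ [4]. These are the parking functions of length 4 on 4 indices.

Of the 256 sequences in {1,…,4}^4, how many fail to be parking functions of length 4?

131

Count = 1·5^3 = 1·125 = 125 [KW]
Example (3,2,2,2) → sorted (2,2,2,3): b_1=2>1, not a PF.
4^4 − 125 = 256 − 125 = 131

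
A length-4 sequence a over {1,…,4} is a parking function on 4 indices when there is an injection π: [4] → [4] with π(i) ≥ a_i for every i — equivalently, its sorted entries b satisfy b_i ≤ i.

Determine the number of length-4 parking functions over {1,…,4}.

|PF(4,4)| = (5−4)·5^(4−1) = 1·125 = 125 (Konheim–Weiss)
One tuple (1,1,4,3) → sorted (1,1,3,4): b_i ≤ i ∀i, a PF.

125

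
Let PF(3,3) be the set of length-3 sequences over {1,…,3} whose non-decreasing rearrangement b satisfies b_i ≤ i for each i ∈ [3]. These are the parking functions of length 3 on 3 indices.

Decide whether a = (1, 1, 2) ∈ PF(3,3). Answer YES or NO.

Order a: b = (1, 1, 2).
  b_1=1 ≤ 1
  b_2=1 ≤ 2
  b_3=2 ≤ 3
All bounds hold ⇒ YES

YES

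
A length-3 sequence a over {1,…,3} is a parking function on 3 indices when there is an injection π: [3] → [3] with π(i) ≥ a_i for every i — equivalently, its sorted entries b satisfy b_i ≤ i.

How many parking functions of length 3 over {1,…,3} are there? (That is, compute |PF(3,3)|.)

#PF = (4−3)·4^(3−1) = 1 · 16 = 16 (Konheim–Weiss)
Example (1,2,3) → sorted (1,2,3): b_i ≤ i ∀i, a PF.

16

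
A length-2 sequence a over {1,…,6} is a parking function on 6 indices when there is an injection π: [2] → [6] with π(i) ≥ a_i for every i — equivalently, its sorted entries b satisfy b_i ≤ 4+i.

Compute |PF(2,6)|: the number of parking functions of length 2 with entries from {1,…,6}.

#PF = (6−2+1)·(6+1)^(2−1) = 5×7 = 35 (Konheim–Weiss)
Example (3,5) → sorted (3,5): b_i ≤ 4+i ∀i, a PF.

35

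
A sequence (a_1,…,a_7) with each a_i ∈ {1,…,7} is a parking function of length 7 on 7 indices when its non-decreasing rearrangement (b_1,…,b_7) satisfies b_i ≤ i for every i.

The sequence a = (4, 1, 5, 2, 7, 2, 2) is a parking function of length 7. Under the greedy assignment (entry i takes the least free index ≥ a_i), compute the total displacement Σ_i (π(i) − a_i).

Σπ(i) = 1+…+7 = 28; Σa = 4+1+5+2+7+2+2 = 23; disp = 28−23 = 5.

5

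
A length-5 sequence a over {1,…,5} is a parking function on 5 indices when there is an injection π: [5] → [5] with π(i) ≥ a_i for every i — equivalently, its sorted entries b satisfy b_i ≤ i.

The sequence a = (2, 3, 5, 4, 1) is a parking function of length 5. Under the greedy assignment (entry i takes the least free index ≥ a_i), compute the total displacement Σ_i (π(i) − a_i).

0

Σπ(i) = 1+…+5 = 15; Σa = 2+3+5+4+1 = 15; disp = 15−15 = 0.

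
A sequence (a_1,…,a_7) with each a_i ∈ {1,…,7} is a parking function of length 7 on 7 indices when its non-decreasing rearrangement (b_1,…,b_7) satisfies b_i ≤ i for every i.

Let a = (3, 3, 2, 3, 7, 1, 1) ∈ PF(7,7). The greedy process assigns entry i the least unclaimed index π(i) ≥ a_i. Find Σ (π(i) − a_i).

Σπ(i) = 1+…+7 = 28; Σa = 3+3+2+3+7+1+1 = 20; disp = 28−20 = 8.

8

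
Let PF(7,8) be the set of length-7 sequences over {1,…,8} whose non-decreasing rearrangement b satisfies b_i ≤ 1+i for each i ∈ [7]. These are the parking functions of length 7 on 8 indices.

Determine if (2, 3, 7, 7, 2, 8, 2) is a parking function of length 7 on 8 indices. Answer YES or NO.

Order a: b = (2, 2, 2, 3, 7, 7, 8).
  b_1=2 ≤ 2
  b_2=2 ≤ 3
  b_3=2 ≤ 4
  b_4=3 ≤ 5
  b_5=7 > 6
  fails at i=5 ⇒ NO

NO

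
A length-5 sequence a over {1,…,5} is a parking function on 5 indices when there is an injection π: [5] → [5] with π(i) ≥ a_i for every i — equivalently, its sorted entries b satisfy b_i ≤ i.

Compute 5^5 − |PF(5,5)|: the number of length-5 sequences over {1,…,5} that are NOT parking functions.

|PF(5,5)| = (6−5)·6^(5−1) = 1×1296 = 1296
Example (3,1,4,4,4) → sorted (1,3,4,4,4): b_2=3>2, not a PF.
5^5 − 1296 = 3125 − 1296 = 1829

1829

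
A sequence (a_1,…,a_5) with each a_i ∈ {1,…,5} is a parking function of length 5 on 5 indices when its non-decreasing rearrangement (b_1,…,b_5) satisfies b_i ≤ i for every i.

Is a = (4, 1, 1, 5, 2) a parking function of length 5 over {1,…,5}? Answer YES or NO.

YES

Rearranged: b = (1, 1, 2, 4, 5).
  b_1=1 ≤ 1
  b_2=1 ≤ 2
  b_3=2 ≤ 3
  b_4=4 ≤ 4
  b_5=5 ≤ 5
All bounds hold ⇒ YES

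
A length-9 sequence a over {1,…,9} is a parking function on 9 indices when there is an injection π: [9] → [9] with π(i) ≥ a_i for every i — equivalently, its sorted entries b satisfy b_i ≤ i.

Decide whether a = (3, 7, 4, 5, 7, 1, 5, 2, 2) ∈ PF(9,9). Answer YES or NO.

Sorted: b = (1, 2, 2, 3, 4, 5, 5, 7, 7).
  b_1=1 ≤ 1
  b_2=2 ≤ 2
  b_3=2 ≤ 3
  b_4=3 ≤ 4
  b_5=4 ≤ 5
  b_6=5 ≤ 6
  b_7=5 ≤ 7
  b_8=7 ≤ 8
  b_9=7 ≤ 9
All bounds hold ⇒ YES

YES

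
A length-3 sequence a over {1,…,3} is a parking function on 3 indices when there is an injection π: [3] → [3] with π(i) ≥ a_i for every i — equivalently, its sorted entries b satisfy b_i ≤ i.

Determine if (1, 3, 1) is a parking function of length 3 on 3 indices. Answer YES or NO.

Order a: b = (1, 1, 3).
  b_1=1 ≤ 1
  b_2=1 ≤ 2
  b_3=3 ≤ 3
All bounds hold ⇒ YES

YES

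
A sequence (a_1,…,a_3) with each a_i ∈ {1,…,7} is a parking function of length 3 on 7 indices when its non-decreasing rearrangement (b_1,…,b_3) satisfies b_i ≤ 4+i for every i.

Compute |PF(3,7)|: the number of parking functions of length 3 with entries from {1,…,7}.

320

|PF(3,7)| = (7+1−3)·(7+1)^{3−1} = 5×64 = 320 (Pollak)
E.g. (5,1,1) → sorted (1,1,5): b_i ≤ 4+i ∀i, a PF.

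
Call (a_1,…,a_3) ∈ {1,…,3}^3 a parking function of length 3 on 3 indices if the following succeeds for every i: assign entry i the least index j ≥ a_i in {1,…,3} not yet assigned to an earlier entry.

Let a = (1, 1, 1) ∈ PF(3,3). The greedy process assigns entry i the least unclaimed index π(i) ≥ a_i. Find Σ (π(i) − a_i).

3

Σπ = 6 ({1..3} each once); Σa = 1+1+1 = 3; disp = 6−3 = 3.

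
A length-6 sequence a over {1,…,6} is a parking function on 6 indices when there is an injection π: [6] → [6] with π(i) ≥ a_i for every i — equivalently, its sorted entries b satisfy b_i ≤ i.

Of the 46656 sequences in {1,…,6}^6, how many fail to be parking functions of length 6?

29849

#PF = 1·7^5 = 1 · 16807 = 16807 (Pollak)
Check (5,4,3,6,3,4) → sorted (3,3,4,4,5,6): b_1=3>1, not a PF.
Total 46656; non-PF = 46656−16807 = 29849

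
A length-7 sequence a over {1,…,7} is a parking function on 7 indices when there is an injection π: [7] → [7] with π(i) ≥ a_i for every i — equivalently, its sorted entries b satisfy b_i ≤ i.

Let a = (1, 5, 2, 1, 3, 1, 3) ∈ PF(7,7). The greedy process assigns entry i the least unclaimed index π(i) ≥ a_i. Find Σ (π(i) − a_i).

12

Σπ(i) = 1+…+7 = 28; Σa = 1+5+2+1+3+1+3 = 16; disp = 28−16 = 12.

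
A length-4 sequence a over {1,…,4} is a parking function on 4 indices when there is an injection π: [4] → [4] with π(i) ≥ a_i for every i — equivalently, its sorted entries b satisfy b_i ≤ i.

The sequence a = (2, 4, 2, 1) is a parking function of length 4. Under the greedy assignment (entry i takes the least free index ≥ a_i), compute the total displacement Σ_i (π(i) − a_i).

Σπ(i) = 1+…+4 = 10; Σa = 2+4+2+1 = 9; disp = 10−9 = 1.

1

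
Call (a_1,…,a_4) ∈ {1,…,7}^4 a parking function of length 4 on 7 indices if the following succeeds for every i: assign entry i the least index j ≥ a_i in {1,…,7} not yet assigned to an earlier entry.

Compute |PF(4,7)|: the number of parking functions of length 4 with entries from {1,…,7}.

|PF| = 4·8^3 = 4·512 = 2048 [KW]
One tuple (5,6,2,7) → sorted (2,5,6,7): b_i ≤ 3+i ∀i, a PF.

2048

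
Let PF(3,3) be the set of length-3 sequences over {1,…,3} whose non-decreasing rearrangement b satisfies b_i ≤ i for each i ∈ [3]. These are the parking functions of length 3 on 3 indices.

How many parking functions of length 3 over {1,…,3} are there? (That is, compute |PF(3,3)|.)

|PF| = 1·4^2 = 1×16 = 16 (Konheim–Weiss)
E.g. (1,2,2) → sorted (1,2,2): b_i ≤ i ∀i, a PF.

16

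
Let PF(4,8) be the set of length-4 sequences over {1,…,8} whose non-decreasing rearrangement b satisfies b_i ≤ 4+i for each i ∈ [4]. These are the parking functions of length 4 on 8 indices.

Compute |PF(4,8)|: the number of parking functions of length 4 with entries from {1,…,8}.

3645

|PF| = 5·9^3 = 5 · 729 = 3645 (Konheim–Weiss)
Example (8,5,6,6) → sorted (5,6,6,8): b_i ≤ 4+i ∀i, a PF.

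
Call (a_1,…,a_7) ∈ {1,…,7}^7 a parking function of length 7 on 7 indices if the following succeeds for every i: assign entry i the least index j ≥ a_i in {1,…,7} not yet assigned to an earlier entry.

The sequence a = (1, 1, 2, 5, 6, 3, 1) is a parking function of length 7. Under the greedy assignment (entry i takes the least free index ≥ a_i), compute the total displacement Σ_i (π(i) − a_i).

9

Σπ = 7·8/2 = 28 (π permutes [7]); Σa = 1+1+2+5+6+3+1 = 19; disp = 28−19 = 9.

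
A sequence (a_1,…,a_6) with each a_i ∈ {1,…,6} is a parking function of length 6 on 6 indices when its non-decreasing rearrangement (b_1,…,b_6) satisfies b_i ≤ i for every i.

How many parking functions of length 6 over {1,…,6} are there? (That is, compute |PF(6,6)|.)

16807

Count = 1·7^5 = 1 · 16807 = 16807
Example (6,4,2,2,1,2) → sorted (1,2,2,2,4,6): b_i ≤ i ∀i, a PF.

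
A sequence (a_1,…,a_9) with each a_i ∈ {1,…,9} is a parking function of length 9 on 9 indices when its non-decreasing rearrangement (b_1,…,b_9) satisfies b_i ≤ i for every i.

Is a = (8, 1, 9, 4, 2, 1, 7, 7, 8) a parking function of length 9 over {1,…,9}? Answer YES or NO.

NO

Sorted: b = (1, 1, 2, 4, 7, 7, 8, 8, 9).
  b_1=1 ≤ 1
  b_2=1 ≤ 2
  b_3=2 ≤ 3
  b_4=4 ≤ 4
  b_5=7 > 5
  fails at i=5 ⇒ NO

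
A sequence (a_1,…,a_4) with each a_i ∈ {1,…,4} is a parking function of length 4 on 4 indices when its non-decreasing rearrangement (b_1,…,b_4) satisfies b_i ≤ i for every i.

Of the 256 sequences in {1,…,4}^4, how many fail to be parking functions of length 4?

131

|PF(4,4)| = 1·5^3 = 1·125 = 125 (Konheim–Weiss)
One tuple (2,4,4,4) → sorted (2,4,4,4): b_1=2>1, not a PF.
4^4 − 125 = 256 − 125 = 131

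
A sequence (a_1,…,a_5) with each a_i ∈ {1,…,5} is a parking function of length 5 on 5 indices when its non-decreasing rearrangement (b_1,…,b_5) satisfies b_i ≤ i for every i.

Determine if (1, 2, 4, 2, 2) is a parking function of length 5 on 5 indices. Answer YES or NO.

YES

Sorted: b = (1, 2, 2, 2, 4).
  b_1=1 ≤ 1
  b_2=2 ≤ 2
  b_3=2 ≤ 3
  b_4=2 ≤ 4
  b_5=4 ≤ 5
All bounds hold ⇒ YES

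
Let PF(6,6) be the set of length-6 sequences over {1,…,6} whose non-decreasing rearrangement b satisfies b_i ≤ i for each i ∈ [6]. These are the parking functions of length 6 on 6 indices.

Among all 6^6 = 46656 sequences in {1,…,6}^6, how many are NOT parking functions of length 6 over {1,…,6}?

|PF| = (6−6+1)·(6+1)^(6−1) = 1×16807 = 16807
E.g. (4,5,3,1,3,5) → sorted (1,3,3,4,5,5): b_2=3>2, not a PF.
So 46656 − 16807 = 29849 fail.

29849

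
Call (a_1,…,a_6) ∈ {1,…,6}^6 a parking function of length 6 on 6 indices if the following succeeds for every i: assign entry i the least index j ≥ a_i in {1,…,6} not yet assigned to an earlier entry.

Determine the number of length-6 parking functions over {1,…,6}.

|PF| = (6+1−6)·(6+1)^{6−1} = 1×16807 = 16807 [KW]
Check (4,3,2,6,1,3) → sorted (1,2,3,3,4,6): b_i ≤ i ∀i, a PF.

16807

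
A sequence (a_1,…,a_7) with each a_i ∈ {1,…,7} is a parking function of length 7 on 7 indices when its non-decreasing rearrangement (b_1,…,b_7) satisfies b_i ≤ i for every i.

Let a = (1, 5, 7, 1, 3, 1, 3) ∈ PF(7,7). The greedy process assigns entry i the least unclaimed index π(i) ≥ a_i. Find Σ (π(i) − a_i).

7

Σπ = 7·8/2 = 28 (π permutes [7]); Σa = 1+5+7+1+3+1+3 = 21; disp = 28−21 = 7.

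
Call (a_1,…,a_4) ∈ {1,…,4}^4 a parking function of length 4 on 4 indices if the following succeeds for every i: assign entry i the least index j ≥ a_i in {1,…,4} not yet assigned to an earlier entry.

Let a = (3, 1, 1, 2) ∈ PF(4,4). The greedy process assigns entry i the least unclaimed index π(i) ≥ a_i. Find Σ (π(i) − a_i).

Σπ(i) = 1+…+4 = 10; Σa = 3+1+1+2 = 7; disp = 10−7 = 3.

3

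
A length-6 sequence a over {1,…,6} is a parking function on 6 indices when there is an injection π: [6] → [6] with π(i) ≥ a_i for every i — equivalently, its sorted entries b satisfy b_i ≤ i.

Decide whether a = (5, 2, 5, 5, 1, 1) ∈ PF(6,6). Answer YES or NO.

NO

Rearranged: b = (1, 1, 2, 5, 5, 5).
  b_1=1 ≤ 1
  b_2=1 ≤ 2
  b_3=2 ≤ 3
  b_4=5 > 4
  fails at i=4 ⇒ NO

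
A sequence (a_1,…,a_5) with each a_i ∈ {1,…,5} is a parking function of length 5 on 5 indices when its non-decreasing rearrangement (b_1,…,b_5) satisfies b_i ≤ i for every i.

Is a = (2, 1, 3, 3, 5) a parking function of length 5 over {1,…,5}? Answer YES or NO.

YES

Rearranged: b = (1, 2, 3, 3, 5).
  b_1=1 ≤ 1
  b_2=2 ≤ 2
  b_3=3 ≤ 3
  b_4=3 ≤ 4
  b_5=5 ≤ 5
All bounds hold ⇒ YES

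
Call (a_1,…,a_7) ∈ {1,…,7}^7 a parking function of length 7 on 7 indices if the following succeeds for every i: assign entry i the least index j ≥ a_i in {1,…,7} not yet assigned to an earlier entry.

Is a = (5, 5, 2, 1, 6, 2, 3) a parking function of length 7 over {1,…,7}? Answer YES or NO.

Sorted: b = (1, 2, 2, 3, 5, 5, 6).
  b_1=1 ≤ 1
  b_2=2 ≤ 2
  b_3=2 ≤ 3
  b_4=3 ≤ 4
  b_5=5 ≤ 5
  b_6=5 ≤ 6
  b_7=6 ≤ 7
All bounds hold ⇒ YES

YES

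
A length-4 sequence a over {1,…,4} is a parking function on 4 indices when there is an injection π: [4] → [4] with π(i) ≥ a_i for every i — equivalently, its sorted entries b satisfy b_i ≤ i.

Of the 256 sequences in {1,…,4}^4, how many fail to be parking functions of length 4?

|PF| = 1·5^3 = 1 · 125 = 125 (Pollak)
One tuple (2,4,4,2) → sorted (2,2,4,4): b_1=2>1, not a PF.
So 256 − 125 = 131 fail.

131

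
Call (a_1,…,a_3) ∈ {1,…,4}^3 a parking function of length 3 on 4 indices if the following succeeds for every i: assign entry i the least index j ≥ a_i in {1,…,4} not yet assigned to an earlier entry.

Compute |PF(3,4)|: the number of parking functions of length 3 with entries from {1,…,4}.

Count = 2·5^2 = 2 · 25 = 50 [KW]
Example (2,2,1) → sorted (1,2,2): b_i ≤ 1+i ∀i, a PF.

50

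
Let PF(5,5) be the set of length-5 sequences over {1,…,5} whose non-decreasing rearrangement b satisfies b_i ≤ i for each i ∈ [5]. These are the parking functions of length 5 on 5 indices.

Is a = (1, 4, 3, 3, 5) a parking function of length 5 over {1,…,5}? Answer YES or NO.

Order a: b = (1, 3, 3, 4, 5).
  b_1=1 ≤ 1
  b_2=3 > 2
  fails at i=2 ⇒ NO

NO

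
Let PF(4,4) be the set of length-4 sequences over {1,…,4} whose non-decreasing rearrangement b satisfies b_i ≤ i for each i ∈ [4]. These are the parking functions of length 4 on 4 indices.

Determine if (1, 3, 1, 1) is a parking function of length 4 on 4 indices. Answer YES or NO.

Sorted: b = (1, 1, 1, 3).
  b_1=1 ≤ 1
  b_2=1 ≤ 2
  b_3=1 ≤ 3
  b_4=3 ≤ 4
All bounds hold ⇒ YES

YES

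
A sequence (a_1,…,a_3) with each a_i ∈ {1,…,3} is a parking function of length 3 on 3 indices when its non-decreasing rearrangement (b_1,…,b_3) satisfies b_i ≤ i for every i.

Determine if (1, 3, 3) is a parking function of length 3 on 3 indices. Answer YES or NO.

NO

Rearranged: b = (1, 3, 3).
  b_1=1 ≤ 1
  b_2=3 > 2
  fails at i=2 ⇒ NO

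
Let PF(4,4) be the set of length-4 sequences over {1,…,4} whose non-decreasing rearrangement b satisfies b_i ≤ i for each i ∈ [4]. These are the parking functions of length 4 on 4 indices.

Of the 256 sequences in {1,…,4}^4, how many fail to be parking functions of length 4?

|PF| = (5−4)·5^(4−1) = 1×125 = 125 [KW]
Example (4,2,2,4) → sorted (2,2,4,4): b_1=2>1, not a PF.
Total 256; non-PF = 256−125 = 131

131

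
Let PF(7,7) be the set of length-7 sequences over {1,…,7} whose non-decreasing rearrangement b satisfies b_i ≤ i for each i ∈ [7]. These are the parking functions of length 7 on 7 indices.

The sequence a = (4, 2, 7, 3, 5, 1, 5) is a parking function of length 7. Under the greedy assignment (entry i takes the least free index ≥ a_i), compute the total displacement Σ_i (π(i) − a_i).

Σπ(i) = 1+…+7 = 28; Σa = 4+2+7+3+5+1+5 = 27; disp = 28−27 = 1.

1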